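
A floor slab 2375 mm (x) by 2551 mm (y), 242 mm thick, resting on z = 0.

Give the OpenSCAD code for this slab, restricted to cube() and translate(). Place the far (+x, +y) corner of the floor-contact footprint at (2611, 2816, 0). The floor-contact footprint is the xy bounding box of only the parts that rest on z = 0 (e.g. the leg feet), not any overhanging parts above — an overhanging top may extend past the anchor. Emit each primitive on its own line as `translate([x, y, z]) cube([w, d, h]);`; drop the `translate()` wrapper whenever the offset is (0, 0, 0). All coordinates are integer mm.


translate([236, 265, 0]) cube([2375, 2551, 242]);


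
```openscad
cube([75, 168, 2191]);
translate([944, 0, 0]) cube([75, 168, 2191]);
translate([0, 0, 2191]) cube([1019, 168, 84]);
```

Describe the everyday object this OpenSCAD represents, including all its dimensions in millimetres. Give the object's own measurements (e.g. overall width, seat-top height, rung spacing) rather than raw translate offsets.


A door frame. The clear opening is 869 mm wide and 2191 mm high. Two 75 mm wide jambs, 168 mm deep, stand either side of the opening from the floor to the top of the opening. A 84 mm thick head sits across the top of both jambs, spanning the full outside width of the frame.


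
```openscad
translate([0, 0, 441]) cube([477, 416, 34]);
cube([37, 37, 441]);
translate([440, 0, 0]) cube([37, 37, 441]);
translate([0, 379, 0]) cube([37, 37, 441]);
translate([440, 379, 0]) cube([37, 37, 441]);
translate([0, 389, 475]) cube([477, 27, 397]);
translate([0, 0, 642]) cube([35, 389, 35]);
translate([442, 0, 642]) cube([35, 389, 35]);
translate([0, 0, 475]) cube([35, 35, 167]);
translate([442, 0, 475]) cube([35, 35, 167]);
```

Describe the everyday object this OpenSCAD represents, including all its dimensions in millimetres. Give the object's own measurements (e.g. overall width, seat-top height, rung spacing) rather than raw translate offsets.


A chair. The seat is a 477×416×34 mm slab with its top at z = 475 mm, on four 37×37 mm corner legs (flush with the seat edges, standing on z = 0). A flat backrest 27 mm thick, 397 mm tall, spans the full seat width and rises from the seat top along its +y edge, rear face flush with the rear of the seat. Two armrests of 35×35 mm section run along each side from the seat's front edge to the front of the backrest, top faces 202 mm above the seat top and outer faces flush with the seat's x-edges; a 35×35 mm post under the front of each armrest stands on the seat at the front corner.


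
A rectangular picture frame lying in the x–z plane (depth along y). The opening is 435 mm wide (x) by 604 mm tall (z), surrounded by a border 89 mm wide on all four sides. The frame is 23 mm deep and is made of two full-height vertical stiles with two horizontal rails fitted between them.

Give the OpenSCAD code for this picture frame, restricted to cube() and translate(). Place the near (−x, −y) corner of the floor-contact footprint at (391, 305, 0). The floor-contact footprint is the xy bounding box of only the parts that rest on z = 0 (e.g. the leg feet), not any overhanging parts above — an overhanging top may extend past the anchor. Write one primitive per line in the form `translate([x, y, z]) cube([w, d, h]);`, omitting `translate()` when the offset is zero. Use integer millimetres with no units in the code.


translate([391, 305, 0]) cube([89, 23, 782]);
translate([915, 305, 0]) cube([89, 23, 782]);
translate([480, 305, 0]) cube([435, 23, 89]);
translate([480, 305, 693]) cube([435, 23, 89]);


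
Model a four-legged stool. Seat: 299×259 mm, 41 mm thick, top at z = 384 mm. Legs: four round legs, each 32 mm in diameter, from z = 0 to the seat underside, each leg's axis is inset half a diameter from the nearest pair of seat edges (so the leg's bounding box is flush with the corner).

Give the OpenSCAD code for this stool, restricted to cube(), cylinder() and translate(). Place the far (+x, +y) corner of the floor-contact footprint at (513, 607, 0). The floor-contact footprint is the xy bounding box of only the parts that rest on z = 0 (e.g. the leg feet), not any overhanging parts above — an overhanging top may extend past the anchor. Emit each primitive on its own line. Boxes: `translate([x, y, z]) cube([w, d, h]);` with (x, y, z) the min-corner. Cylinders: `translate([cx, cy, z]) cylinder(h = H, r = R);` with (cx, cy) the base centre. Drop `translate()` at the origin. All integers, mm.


// leg_h = 384 - 41 = 343
translate([214, 348, 343]) cube([299, 259, 41]);
translate([230, 364, 0]) cylinder(h = 343, r = 16);
translate([497, 364, 0]) cylinder(h = 343, r = 16);
translate([230, 591, 0]) cylinder(h = 343, r = 16);
translate([497, 591, 0]) cylinder(h = 343, r = 16);


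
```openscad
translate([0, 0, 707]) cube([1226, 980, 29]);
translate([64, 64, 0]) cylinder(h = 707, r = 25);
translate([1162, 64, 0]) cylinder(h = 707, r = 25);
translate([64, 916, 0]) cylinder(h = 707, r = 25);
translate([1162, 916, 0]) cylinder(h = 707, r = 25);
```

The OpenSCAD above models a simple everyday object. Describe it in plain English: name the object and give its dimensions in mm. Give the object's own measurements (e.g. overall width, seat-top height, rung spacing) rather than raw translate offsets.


A table: top 1226 mm (x) × 980 mm (y), 29 mm thick, upper face at z = 736 mm, on four round legs of 50 mm diameter, each leg's bounding box inset 39 mm from the nearest pair of top edges from z = 0 to the bottom of the top.


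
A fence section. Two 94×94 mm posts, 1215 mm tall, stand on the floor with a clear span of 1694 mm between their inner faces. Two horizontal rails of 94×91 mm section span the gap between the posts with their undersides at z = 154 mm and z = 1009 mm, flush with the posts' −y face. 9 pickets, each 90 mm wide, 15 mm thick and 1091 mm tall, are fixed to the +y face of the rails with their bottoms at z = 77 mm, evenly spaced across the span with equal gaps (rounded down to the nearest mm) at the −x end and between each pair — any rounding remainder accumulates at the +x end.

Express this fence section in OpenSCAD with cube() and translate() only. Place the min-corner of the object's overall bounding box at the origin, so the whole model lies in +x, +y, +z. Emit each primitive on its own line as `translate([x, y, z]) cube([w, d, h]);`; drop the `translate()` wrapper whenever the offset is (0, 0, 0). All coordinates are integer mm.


cube([94, 94, 1215]);
translate([1788, 0, 0]) cube([94, 94, 1215]);
translate([94, 0, 154]) cube([1694, 94, 91]);
translate([94, 0, 1009]) cube([1694, 94, 91]);
translate([182, 94, 77]) cube([90, 15, 1091]);
translate([360, 94, 77]) cube([90, 15, 1091]);
translate([538, 94, 77]) cube([90, 15, 1091]);
translate([716, 94, 77]) cube([90, 15, 1091]);
translate([894, 94, 77]) cube([90, 15, 1091]);
translate([1072, 94, 77]) cube([90, 15, 1091]);
translate([1250, 94, 77]) cube([90, 15, 1091]);
translate([1428, 94, 77]) cube([90, 15, 1091]);
translate([1606, 94, 77]) cube([90, 15, 1091]);


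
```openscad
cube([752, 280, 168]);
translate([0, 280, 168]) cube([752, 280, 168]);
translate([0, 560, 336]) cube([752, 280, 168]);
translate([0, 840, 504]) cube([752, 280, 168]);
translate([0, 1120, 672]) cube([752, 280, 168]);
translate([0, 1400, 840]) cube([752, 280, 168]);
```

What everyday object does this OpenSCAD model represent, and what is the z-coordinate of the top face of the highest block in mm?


A staircase. The total rise is 1008 mm.

6 identical blocks, each offset up and back from the previous — a staircase. Each step is 168 mm tall and there are 6 of them, so the total rise is 6 × 168 = 1008 mm.


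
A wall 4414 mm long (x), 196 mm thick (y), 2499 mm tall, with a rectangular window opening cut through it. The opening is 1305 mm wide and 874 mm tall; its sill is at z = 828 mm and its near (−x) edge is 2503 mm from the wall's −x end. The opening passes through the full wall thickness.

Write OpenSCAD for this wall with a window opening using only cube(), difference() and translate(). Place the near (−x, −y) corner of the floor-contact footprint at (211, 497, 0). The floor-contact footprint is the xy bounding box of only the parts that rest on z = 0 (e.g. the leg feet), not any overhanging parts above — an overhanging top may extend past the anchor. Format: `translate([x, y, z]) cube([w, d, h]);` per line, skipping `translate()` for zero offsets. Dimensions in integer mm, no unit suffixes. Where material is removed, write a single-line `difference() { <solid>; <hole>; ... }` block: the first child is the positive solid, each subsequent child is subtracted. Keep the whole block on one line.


difference() { translate([211, 497, 0]) cube([4414, 196, 2499]); translate([2714, 497, 828]) cube([1305, 196, 874]); }


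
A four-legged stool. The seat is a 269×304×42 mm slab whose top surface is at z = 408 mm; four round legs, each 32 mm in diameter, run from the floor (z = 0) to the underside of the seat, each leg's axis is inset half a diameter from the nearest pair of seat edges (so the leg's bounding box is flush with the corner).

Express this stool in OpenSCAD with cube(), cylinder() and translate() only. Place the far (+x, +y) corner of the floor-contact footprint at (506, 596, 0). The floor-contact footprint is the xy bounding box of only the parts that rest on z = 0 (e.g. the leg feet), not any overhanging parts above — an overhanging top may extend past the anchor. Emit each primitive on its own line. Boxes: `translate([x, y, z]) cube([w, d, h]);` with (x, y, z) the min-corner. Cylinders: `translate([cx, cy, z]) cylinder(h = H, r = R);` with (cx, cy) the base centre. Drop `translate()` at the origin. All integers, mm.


// leg_h = 408 - 42 = 366
translate([237, 292, 366]) cube([269, 304, 42]);
translate([253, 308, 0]) cylinder(h = 366, r = 16);
translate([490, 308, 0]) cylinder(h = 366, r = 16);
translate([253, 580, 0]) cylinder(h = 366, r = 16);
translate([490, 580, 0]) cylinder(h = 366, r = 16);


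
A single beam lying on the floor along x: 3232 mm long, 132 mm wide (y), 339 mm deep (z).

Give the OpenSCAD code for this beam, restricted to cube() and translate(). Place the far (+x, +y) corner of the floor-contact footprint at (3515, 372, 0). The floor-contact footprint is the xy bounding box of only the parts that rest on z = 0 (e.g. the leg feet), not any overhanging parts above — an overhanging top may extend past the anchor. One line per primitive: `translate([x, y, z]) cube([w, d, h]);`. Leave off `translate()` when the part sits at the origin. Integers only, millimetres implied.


translate([283, 240, 0]) cube([3232, 132, 339]);


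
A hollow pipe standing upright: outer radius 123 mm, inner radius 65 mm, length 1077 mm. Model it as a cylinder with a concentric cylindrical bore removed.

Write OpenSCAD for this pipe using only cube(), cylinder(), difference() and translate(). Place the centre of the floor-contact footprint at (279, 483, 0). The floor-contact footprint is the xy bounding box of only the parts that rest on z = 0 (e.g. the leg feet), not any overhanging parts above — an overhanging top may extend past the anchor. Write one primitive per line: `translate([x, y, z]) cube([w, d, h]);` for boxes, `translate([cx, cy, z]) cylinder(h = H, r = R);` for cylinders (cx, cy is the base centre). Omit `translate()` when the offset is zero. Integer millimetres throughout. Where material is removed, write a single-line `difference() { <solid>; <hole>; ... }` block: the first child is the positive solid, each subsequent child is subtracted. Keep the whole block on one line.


difference() { translate([279, 483, 0]) cylinder(h = 1077, r = 123); translate([279, 483, 0]) cylinder(h = 1077, r = 65); }


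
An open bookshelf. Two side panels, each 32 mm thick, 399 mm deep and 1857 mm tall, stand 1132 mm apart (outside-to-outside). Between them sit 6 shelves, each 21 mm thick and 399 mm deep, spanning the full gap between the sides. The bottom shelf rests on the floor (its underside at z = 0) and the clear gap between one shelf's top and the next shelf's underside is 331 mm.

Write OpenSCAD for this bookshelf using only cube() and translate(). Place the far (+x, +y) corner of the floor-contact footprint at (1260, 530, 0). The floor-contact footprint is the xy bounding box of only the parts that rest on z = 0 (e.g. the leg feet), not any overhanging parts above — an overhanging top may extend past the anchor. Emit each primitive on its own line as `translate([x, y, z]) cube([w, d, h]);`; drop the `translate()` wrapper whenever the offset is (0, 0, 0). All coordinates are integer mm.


translate([128, 131, 0]) cube([32, 399, 1857]);
translate([1228, 131, 0]) cube([32, 399, 1857]);
translate([160, 131, 0]) cube([1068, 399, 21]);
translate([160, 131, 352]) cube([1068, 399, 21]);
translate([160, 131, 704]) cube([1068, 399, 21]);
translate([160, 131, 1056]) cube([1068, 399, 21]);
translate([160, 131, 1408]) cube([1068, 399, 21]);
translate([160, 131, 1760]) cube([1068, 399, 21]);


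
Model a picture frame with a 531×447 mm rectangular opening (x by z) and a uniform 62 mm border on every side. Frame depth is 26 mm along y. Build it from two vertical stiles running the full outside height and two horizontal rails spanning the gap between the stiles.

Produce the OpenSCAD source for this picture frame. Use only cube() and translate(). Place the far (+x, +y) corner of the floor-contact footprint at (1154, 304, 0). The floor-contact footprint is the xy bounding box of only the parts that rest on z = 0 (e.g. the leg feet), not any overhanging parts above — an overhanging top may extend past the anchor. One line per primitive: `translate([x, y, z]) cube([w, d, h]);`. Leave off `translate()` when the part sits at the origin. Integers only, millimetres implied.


translate([499, 278, 0]) cube([62, 26, 571]);
translate([1092, 278, 0]) cube([62, 26, 571]);
translate([561, 278, 0]) cube([531, 26, 62]);
translate([561, 278, 509]) cube([531, 26, 62]);


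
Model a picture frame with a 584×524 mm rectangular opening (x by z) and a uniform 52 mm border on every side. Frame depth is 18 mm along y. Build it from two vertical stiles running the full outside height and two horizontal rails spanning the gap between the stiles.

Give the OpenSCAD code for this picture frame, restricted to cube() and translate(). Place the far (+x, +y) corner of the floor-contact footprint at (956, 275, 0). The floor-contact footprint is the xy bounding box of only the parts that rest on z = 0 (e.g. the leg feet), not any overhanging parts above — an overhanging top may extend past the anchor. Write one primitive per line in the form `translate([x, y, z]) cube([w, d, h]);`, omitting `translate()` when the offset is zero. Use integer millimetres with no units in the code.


translate([268, 257, 0]) cube([52, 18, 628]);
translate([904, 257, 0]) cube([52, 18, 628]);
translate([320, 257, 0]) cube([584, 18, 52]);
translate([320, 257, 576]) cube([584, 18, 52]);


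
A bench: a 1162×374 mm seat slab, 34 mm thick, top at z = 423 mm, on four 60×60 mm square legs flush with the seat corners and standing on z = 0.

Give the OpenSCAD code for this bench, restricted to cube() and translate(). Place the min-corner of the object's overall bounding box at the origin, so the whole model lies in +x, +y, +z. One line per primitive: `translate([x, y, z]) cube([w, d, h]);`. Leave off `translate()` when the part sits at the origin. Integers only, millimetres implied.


// leg_h = 423 − 34 = 389
translate([0, 0, 389]) cube([1162, 374, 34]);
cube([60, 60, 389]);
translate([0, 314, 0]) cube([60, 60, 389]);
translate([1102, 0, 0]) cube([60, 60, 389]);
translate([1102, 314, 0]) cube([60, 60, 389]);


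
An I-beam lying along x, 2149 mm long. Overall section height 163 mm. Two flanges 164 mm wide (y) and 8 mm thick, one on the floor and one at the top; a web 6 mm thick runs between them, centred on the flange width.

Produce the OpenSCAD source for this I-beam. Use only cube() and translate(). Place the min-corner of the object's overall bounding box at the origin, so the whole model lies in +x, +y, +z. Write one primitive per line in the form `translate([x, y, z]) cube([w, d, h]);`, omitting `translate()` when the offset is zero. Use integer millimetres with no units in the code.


cube([2149, 164, 8]);
translate([0, 79, 8]) cube([2149, 6, 147]);
translate([0, 0, 155]) cube([2149, 164, 8]);


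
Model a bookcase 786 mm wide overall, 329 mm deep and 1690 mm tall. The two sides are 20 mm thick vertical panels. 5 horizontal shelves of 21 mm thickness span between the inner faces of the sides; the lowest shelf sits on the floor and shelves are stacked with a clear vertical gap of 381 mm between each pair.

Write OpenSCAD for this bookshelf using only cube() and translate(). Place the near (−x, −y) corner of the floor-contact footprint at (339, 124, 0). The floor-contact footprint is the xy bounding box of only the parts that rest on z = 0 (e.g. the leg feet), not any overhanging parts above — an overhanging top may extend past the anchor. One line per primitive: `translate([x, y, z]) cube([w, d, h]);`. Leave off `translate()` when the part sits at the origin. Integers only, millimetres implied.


translate([339, 124, 0]) cube([20, 329, 1690]);
translate([1105, 124, 0]) cube([20, 329, 1690]);
translate([359, 124, 0]) cube([746, 329, 21]);
translate([359, 124, 402]) cube([746, 329, 21]);
translate([359, 124, 804]) cube([746, 329, 21]);
translate([359, 124, 1206]) cube([746, 329, 21]);
translate([359, 124, 1608]) cube([746, 329, 21]);


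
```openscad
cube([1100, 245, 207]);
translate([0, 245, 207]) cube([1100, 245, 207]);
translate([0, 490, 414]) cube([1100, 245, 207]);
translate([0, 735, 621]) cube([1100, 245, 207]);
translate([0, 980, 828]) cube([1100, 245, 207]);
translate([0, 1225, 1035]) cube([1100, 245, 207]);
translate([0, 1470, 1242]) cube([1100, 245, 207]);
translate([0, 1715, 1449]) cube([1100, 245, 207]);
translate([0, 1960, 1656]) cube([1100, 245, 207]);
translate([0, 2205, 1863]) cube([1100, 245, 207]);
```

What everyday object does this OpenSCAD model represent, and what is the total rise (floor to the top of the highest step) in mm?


A staircase. The total rise is 2070 mm.

10 identical blocks, each offset up and back from the previous — a staircase. Each step is 207 mm tall and there are 10 of them, so the total rise is 10 × 207 = 2070 mm.


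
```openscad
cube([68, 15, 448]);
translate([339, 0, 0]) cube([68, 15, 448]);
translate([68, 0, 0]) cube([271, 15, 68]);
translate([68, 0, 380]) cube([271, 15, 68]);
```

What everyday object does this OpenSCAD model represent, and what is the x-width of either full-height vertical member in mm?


A picture frame. The border width is 68 mm.

Four thin pieces enclosing a rectangular opening — a picture frame. The two full-height stiles are 448 mm tall; the top rail sits at z = 380 and is 68 mm tall, so the border above the opening is 448 − 380 = 68 mm, matching the stile x-width.


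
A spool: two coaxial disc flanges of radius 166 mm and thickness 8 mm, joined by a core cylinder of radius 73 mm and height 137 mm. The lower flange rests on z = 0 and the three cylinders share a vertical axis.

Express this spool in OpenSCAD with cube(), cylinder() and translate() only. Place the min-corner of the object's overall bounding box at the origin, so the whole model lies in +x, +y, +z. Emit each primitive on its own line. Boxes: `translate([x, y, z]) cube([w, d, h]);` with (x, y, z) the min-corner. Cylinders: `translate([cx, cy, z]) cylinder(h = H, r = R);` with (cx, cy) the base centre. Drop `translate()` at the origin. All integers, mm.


translate([166, 166, 0]) cylinder(h = 8, r = 166);
translate([166, 166, 8]) cylinder(h = 137, r = 73);
translate([166, 166, 145]) cylinder(h = 8, r = 166);


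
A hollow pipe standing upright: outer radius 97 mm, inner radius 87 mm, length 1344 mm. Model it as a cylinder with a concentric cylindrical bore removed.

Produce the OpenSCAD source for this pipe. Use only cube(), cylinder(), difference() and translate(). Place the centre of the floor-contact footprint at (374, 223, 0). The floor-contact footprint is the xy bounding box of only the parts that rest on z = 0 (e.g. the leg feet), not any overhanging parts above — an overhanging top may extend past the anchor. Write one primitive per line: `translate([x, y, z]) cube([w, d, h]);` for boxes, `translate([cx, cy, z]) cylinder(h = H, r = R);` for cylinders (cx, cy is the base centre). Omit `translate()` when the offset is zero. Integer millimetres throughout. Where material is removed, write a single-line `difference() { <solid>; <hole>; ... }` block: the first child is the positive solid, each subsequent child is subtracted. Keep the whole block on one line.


difference() { translate([374, 223, 0]) cylinder(h = 1344, r = 97); translate([374, 223, 0]) cylinder(h = 1344, r = 87); }


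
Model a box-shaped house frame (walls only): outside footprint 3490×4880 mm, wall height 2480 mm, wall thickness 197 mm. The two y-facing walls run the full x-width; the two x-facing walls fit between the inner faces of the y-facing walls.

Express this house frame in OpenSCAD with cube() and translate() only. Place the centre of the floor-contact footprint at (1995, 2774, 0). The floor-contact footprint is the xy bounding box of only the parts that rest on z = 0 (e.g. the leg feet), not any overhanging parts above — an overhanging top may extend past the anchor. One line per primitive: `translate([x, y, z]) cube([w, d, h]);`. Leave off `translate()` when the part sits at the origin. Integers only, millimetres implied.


translate([250, 334, 0]) cube([3490, 197, 2480]);
translate([250, 5017, 0]) cube([3490, 197, 2480]);
translate([250, 531, 0]) cube([197, 4486, 2480]);
translate([3543, 531, 0]) cube([197, 4486, 2480]);


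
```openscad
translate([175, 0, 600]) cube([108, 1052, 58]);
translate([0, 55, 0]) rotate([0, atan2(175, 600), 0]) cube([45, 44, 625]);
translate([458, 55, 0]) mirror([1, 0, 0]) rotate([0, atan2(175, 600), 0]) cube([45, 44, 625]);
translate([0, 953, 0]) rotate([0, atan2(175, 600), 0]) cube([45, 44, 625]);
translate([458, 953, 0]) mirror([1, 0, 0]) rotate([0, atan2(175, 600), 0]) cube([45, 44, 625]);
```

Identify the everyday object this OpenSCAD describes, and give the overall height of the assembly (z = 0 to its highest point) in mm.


A sawhorse. The overall height is 658 mm.

A beam across two mirrored pairs of raked legs — a sawhorse. The beam's underside is at z = 600 (matching the legs' vertical rise in atan2(175, 600)) and the beam is 58 mm tall, so its top is at 600 + 58 = 658 mm. The raked legs top out at the beam's underside, so that is the highest point.


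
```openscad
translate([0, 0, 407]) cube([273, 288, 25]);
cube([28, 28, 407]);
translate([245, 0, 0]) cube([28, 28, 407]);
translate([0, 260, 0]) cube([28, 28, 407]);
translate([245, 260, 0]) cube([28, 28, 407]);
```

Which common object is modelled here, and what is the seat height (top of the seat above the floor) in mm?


A stool. The seat height is 432 mm.

A 273×288×25 slab at z = 407 on four corner posts — a stool. The seat top is 407 + 25 = 432 mm.


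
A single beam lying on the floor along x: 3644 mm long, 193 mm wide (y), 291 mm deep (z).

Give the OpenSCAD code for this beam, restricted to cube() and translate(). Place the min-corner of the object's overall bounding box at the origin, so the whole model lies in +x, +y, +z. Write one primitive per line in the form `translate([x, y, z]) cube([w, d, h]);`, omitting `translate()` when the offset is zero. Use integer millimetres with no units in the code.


cube([3644, 193, 291]);


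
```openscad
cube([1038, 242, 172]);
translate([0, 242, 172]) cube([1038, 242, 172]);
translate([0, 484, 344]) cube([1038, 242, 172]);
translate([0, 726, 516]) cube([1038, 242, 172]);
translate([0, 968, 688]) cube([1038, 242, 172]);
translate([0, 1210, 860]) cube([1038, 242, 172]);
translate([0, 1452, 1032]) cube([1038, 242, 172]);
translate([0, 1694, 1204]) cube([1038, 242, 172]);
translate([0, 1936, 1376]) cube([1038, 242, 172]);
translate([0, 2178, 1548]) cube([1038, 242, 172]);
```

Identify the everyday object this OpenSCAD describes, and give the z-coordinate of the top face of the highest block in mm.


A staircase. The total rise is 1720 mm.

10 identical blocks, each offset up and back from the previous — a staircase. Each step is 172 mm tall and there are 10 of them, so the total rise is 10 × 172 = 1720 mm.


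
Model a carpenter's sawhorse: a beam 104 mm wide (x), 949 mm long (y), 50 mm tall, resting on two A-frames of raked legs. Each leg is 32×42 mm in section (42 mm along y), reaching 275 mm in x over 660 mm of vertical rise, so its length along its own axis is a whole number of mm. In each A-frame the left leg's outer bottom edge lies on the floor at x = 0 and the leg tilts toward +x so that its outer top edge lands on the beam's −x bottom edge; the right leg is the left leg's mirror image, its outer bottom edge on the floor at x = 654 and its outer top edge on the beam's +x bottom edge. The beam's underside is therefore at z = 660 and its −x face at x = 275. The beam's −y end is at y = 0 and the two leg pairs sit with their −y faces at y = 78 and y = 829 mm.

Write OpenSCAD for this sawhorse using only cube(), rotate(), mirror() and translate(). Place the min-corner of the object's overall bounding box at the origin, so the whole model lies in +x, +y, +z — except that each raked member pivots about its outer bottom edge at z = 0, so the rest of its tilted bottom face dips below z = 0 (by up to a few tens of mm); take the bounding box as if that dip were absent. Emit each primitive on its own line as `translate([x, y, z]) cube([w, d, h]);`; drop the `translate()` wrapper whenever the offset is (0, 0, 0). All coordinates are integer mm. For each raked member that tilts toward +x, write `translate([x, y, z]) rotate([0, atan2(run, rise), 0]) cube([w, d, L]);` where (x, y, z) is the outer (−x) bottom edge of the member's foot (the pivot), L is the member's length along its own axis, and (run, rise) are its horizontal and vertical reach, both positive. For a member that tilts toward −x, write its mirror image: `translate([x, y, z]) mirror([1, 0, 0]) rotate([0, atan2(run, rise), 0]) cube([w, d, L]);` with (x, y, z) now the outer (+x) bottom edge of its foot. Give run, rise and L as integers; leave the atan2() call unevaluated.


translate([275, 0, 660]) cube([104, 949, 50]);
translate([0, 78, 0]) rotate([0, atan2(275, 660), 0]) cube([32, 42, 715]);
translate([654, 78, 0]) mirror([1, 0, 0]) rotate([0, atan2(275, 660), 0]) cube([32, 42, 715]);
translate([0, 829, 0]) rotate([0, atan2(275, 660), 0]) cube([32, 42, 715]);
translate([654, 829, 0]) mirror([1, 0, 0]) rotate([0, atan2(275, 660), 0]) cube([32, 42, 715]);


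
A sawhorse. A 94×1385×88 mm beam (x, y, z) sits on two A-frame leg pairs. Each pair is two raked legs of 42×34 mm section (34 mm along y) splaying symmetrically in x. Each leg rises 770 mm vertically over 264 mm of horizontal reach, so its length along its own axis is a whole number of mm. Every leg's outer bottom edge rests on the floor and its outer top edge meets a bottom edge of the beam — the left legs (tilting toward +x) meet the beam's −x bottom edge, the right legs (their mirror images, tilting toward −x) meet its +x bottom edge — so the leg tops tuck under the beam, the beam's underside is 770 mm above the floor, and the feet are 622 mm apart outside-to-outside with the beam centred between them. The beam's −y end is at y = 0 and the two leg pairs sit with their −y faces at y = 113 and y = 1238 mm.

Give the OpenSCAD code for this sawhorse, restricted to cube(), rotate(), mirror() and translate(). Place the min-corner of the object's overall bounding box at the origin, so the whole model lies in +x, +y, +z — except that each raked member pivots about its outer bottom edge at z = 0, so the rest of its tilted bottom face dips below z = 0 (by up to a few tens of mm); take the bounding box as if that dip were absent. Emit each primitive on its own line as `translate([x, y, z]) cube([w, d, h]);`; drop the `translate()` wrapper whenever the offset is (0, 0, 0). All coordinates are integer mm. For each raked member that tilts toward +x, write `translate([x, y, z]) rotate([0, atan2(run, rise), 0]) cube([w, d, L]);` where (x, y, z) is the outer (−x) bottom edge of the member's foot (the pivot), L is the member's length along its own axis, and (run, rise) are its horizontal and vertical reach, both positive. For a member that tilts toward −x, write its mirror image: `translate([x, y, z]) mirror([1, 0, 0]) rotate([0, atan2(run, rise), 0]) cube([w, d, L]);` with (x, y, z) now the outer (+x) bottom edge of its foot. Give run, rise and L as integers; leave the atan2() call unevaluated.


translate([264, 0, 770]) cube([94, 1385, 88]);
translate([0, 113, 0]) rotate([0, atan2(264, 770), 0]) cube([42, 34, 814]);
translate([622, 113, 0]) mirror([1, 0, 0]) rotate([0, atan2(264, 770), 0]) cube([42, 34, 814]);
translate([0, 1238, 0]) rotate([0, atan2(264, 770), 0]) cube([42, 34, 814]);
translate([622, 1238, 0]) mirror([1, 0, 0]) rotate([0, atan2(264, 770), 0]) cube([42, 34, 814]);


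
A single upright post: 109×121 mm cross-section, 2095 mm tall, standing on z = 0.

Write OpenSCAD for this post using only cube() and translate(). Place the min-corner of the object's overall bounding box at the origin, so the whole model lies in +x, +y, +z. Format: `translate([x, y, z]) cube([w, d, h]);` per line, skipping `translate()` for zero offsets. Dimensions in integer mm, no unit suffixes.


cube([109, 121, 2095]);


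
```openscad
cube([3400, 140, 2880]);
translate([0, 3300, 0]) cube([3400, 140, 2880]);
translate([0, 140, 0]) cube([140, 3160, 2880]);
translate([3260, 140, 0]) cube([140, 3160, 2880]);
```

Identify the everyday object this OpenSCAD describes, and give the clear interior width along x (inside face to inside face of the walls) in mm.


A house (or room) frame. The interior width is 3120 mm.

Four 2880 mm walls enclosing a rectangle with no floor or roof — a room or house frame. Outside width is 3400 mm and wall thickness is 140 mm, so the interior width is 3400 − 2 × 140 = 3120 mm.


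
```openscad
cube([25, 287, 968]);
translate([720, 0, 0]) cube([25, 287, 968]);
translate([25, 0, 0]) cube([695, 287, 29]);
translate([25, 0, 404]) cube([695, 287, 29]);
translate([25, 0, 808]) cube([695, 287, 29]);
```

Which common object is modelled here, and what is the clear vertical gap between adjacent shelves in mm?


A bookshelf. The clear shelf gap is 375 mm.

Two tall side panels with 3 horizontal boards between them — a bookshelf. The first two shelf undersides are at z = 0 and z = 404; with shelf thickness 29, the clear gap is 404 − 0 − 29 = 375 mm.


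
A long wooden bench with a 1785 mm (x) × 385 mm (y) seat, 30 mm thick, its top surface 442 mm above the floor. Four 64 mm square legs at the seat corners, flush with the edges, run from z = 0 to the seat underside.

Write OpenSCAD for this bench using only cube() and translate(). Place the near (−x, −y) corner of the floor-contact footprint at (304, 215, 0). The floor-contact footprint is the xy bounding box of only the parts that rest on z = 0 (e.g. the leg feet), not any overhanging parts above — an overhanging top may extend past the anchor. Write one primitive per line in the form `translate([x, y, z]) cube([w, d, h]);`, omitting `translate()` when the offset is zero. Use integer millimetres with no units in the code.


translate([304, 215, 412]) cube([1785, 385, 30]);
translate([304, 215, 0]) cube([64, 64, 412]);
translate([304, 536, 0]) cube([64, 64, 412]);
translate([2025, 215, 0]) cube([64, 64, 412]);
translate([2025, 536, 0]) cube([64, 64, 412]);


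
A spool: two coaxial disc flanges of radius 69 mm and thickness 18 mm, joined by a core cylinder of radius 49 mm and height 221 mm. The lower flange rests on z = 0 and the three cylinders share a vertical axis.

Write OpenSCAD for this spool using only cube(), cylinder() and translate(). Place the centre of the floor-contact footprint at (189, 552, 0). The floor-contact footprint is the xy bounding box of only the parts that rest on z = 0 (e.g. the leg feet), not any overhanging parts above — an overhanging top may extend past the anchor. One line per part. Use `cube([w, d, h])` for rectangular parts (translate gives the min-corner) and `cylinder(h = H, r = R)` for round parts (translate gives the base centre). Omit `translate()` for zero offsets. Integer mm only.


translate([189, 552, 0]) cylinder(h = 18, r = 69);
translate([189, 552, 18]) cylinder(h = 221, r = 49);
translate([189, 552, 239]) cylinder(h = 18, r = 69);


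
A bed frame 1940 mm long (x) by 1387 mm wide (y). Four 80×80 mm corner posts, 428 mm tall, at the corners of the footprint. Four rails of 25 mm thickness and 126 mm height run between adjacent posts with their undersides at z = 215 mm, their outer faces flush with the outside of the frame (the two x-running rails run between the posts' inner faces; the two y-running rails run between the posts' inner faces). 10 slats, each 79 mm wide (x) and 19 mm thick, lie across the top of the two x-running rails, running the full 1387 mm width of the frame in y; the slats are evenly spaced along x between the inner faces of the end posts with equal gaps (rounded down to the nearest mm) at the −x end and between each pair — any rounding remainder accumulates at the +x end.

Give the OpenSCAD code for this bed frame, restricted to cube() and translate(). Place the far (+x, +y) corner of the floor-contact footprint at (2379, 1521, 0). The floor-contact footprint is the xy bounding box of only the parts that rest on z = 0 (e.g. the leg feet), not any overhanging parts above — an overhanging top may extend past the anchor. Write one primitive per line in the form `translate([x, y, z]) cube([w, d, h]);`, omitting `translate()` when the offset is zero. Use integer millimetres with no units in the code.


translate([439, 134, 0]) cube([80, 80, 428]);
translate([439, 1441, 0]) cube([80, 80, 428]);
translate([2299, 134, 0]) cube([80, 80, 428]);
translate([2299, 1441, 0]) cube([80, 80, 428]);
translate([519, 134, 215]) cube([1780, 25, 126]);
translate([519, 1496, 215]) cube([1780, 25, 126]);
translate([439, 214, 215]) cube([25, 1227, 126]);
translate([2354, 214, 215]) cube([25, 1227, 126]);
translate([609, 134, 341]) cube([79, 1387, 19]);
translate([778, 134, 341]) cube([79, 1387, 19]);
translate([947, 134, 341]) cube([79, 1387, 19]);
translate([1116, 134, 341]) cube([79, 1387, 19]);
translate([1285, 134, 341]) cube([79, 1387, 19]);
translate([1454, 134, 341]) cube([79, 1387, 19]);
translate([1623, 134, 341]) cube([79, 1387, 19]);
translate([1792, 134, 341]) cube([79, 1387, 19]);
translate([1961, 134, 341]) cube([79, 1387, 19]);
translate([2130, 134, 341]) cube([79, 1387, 19]);


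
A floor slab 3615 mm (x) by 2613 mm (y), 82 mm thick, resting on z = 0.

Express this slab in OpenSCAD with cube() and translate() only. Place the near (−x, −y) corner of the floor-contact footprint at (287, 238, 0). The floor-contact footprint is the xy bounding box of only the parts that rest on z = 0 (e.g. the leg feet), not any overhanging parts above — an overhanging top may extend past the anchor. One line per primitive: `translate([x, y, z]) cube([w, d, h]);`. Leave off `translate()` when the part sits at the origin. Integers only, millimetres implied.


translate([287, 238, 0]) cube([3615, 2613, 82]);


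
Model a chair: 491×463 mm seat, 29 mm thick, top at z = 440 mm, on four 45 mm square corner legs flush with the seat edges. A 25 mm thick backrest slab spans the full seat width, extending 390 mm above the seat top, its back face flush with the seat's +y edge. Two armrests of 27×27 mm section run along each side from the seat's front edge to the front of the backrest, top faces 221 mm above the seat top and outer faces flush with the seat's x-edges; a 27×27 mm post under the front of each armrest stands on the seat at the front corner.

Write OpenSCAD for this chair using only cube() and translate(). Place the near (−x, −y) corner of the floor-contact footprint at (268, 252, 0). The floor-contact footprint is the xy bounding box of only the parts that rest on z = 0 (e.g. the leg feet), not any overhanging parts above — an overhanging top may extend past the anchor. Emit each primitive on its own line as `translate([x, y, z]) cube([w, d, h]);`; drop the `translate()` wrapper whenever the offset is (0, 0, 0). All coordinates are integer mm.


translate([268, 252, 411]) cube([491, 463, 29]);
translate([268, 252, 0]) cube([45, 45, 411]);
translate([714, 252, 0]) cube([45, 45, 411]);
translate([268, 670, 0]) cube([45, 45, 411]);
translate([714, 670, 0]) cube([45, 45, 411]);
translate([268, 690, 440]) cube([491, 25, 390]);
translate([268, 252, 634]) cube([27, 438, 27]);
translate([732, 252, 634]) cube([27, 438, 27]);
translate([268, 252, 440]) cube([27, 27, 194]);
translate([732, 252, 440]) cube([27, 27, 194]);


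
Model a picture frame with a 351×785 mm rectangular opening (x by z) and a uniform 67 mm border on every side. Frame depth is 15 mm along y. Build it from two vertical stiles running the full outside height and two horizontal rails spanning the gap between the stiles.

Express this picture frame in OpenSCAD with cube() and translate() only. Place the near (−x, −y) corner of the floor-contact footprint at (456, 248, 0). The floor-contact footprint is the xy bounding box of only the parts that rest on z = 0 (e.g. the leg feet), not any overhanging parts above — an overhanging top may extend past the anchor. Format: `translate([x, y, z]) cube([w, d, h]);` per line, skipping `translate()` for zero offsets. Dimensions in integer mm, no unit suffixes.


translate([456, 248, 0]) cube([67, 15, 919]);
translate([874, 248, 0]) cube([67, 15, 919]);
translate([523, 248, 0]) cube([351, 15, 67]);
translate([523, 248, 852]) cube([351, 15, 67]);


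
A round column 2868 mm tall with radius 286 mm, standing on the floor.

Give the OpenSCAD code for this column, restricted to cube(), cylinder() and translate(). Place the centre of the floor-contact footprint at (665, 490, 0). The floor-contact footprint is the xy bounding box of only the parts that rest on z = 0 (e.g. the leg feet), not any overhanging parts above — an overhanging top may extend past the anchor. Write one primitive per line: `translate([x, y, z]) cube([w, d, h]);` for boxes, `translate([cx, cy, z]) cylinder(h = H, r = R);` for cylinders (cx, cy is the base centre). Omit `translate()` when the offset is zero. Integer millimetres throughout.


translate([665, 490, 0]) cylinder(h = 2868, r = 286);


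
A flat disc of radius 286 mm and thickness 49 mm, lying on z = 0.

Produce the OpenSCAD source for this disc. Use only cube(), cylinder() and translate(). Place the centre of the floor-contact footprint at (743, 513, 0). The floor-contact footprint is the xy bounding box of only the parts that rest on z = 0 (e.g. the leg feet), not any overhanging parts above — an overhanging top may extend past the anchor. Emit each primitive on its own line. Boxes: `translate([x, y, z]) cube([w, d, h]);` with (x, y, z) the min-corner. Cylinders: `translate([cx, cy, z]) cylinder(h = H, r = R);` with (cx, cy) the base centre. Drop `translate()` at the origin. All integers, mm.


translate([743, 513, 0]) cylinder(h = 49, r = 286);


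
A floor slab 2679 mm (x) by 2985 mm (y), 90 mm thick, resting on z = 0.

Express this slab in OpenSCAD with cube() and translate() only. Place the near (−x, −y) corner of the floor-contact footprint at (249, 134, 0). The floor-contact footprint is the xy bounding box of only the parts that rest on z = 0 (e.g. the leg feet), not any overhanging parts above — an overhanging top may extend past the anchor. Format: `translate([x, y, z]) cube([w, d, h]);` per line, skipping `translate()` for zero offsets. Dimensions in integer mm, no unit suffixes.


translate([249, 134, 0]) cube([2679, 2985, 90]);


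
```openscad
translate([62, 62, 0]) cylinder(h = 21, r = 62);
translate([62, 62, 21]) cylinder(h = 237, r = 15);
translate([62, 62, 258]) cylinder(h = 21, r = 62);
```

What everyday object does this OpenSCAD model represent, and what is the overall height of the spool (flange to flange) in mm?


A spool. The overall height is 279 mm.

Three coaxial cylinders, large–small–large — a spool. Two 21 mm flanges and a 237 mm core give 21 + 237 + 21 = 279 mm.
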